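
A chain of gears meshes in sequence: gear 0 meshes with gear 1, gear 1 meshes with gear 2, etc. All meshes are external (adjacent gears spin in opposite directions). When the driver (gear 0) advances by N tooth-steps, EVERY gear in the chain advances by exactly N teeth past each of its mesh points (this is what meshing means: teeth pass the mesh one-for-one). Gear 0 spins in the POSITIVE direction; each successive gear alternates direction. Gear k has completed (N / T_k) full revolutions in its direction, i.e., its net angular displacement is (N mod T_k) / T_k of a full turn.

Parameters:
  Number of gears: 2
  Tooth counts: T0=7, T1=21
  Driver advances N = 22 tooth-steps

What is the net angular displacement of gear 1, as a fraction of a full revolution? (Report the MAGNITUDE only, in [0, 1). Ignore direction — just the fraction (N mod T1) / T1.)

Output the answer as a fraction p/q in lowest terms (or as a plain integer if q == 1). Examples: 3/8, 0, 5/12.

Answer: 1/21

Derivation:
Chain of 2 gears, tooth counts: [7, 21]
  gear 0: T0=7, direction=positive, advance = 22 mod 7 = 1 teeth = 1/7 turn
  gear 1: T1=21, direction=negative, advance = 22 mod 21 = 1 teeth = 1/21 turn
Gear 1: 22 mod 21 = 1
Fraction = 1 / 21 = 1/21 (gcd(1,21)=1) = 1/21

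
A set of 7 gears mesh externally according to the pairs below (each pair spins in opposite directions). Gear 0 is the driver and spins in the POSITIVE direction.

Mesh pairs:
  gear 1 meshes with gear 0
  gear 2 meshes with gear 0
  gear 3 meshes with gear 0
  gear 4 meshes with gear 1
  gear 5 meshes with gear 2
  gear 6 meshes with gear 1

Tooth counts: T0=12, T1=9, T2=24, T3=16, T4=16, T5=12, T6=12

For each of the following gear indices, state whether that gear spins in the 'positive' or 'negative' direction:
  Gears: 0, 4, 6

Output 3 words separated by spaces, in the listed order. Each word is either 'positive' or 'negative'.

Gear 0 (driver): positive (depth 0)
  gear 1: meshes with gear 0 -> depth 1 -> negative (opposite of gear 0)
  gear 2: meshes with gear 0 -> depth 1 -> negative (opposite of gear 0)
  gear 3: meshes with gear 0 -> depth 1 -> negative (opposite of gear 0)
  gear 4: meshes with gear 1 -> depth 2 -> positive (opposite of gear 1)
  gear 5: meshes with gear 2 -> depth 2 -> positive (opposite of gear 2)
  gear 6: meshes with gear 1 -> depth 2 -> positive (opposite of gear 1)
Queried indices 0, 4, 6 -> positive, positive, positive

Answer: positive positive positive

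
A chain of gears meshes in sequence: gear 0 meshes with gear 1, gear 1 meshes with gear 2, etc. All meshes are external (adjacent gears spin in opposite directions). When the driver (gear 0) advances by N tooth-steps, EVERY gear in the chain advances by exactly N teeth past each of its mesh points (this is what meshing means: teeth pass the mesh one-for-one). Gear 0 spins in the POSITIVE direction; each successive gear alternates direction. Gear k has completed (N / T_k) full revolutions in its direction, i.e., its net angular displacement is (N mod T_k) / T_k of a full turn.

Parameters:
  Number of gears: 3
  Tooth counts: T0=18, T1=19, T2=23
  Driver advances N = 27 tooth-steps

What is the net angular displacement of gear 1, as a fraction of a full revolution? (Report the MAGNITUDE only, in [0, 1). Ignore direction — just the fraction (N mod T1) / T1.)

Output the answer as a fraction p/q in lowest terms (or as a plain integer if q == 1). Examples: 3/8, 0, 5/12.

Answer: 8/19

Derivation:
Chain of 3 gears, tooth counts: [18, 19, 23]
  gear 0: T0=18, direction=positive, advance = 27 mod 18 = 9 teeth = 9/18 turn
  gear 1: T1=19, direction=negative, advance = 27 mod 19 = 8 teeth = 8/19 turn
  gear 2: T2=23, direction=positive, advance = 27 mod 23 = 4 teeth = 4/23 turn
Gear 1: 27 mod 19 = 8
Fraction = 8 / 19 = 8/19 (gcd(8,19)=1) = 8/19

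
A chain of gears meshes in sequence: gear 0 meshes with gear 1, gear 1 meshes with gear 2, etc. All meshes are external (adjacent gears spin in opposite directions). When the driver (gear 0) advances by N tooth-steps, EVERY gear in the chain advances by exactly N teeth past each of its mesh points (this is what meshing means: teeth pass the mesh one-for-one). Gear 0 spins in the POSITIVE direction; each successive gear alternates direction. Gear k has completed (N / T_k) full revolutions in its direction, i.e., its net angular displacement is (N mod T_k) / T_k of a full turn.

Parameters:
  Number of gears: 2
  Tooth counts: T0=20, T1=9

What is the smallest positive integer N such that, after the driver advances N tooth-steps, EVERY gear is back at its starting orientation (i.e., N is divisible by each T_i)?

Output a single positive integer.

Gear k returns to start when N is a multiple of T_k.
All gears at start simultaneously when N is a common multiple of [20, 9]; the smallest such N is lcm(20, 9).
Start: lcm = T0 = 20
Fold in T1=9: gcd(20, 9) = 1; lcm(20, 9) = 20 * 9 / 1 = 180 / 1 = 180
Full cycle length = 180

Answer: 180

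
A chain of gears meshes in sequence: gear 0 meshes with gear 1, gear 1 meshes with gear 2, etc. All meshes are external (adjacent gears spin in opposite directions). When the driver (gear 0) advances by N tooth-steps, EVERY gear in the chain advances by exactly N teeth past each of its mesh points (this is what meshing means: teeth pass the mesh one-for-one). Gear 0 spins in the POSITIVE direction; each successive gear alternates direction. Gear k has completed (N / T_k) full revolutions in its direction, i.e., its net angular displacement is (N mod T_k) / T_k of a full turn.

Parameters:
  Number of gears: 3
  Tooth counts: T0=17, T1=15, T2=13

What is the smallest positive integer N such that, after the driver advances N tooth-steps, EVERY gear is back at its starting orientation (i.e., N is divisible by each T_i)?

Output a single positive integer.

Answer: 3315

Derivation:
Gear k returns to start when N is a multiple of T_k.
All gears at start simultaneously when N is a common multiple of [17, 15, 13]; the smallest such N is lcm(17, 15, 13).
Start: lcm = T0 = 17
Fold in T1=15: gcd(17, 15) = 1; lcm(17, 15) = 17 * 15 / 1 = 255 / 1 = 255
Fold in T2=13: gcd(255, 13) = 1; lcm(255, 13) = 255 * 13 / 1 = 3315 / 1 = 3315
Full cycle length = 3315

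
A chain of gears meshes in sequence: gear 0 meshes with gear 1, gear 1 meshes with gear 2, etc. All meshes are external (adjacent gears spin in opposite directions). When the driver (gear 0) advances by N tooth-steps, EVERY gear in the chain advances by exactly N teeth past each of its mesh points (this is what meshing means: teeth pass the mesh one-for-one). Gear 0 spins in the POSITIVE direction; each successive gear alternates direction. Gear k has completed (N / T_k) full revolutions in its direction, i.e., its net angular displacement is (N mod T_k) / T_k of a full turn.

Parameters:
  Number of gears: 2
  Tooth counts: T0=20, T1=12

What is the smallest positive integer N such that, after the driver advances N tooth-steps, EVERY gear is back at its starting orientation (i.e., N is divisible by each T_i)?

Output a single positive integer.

Answer: 60

Derivation:
Gear k returns to start when N is a multiple of T_k.
All gears at start simultaneously when N is a common multiple of [20, 12]; the smallest such N is lcm(20, 12).
Start: lcm = T0 = 20
Fold in T1=12: gcd(20, 12) = 4; lcm(20, 12) = 20 * 12 / 4 = 240 / 4 = 60
Full cycle length = 60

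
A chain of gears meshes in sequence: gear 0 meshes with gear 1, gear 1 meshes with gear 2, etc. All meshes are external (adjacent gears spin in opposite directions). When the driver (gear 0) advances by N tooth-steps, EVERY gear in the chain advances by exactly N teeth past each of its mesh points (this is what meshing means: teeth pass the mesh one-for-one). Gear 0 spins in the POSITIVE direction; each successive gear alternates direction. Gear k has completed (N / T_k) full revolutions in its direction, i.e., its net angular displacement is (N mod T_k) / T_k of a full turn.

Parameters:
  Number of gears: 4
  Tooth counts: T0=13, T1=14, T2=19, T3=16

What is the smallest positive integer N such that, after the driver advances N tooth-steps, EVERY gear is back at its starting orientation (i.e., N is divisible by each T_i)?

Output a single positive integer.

Gear k returns to start when N is a multiple of T_k.
All gears at start simultaneously when N is a common multiple of [13, 14, 19, 16]; the smallest such N is lcm(13, 14, 19, 16).
Start: lcm = T0 = 13
Fold in T1=14: gcd(13, 14) = 1; lcm(13, 14) = 13 * 14 / 1 = 182 / 1 = 182
Fold in T2=19: gcd(182, 19) = 1; lcm(182, 19) = 182 * 19 / 1 = 3458 / 1 = 3458
Fold in T3=16: gcd(3458, 16) = 2; lcm(3458, 16) = 3458 * 16 / 2 = 55328 / 2 = 27664
Full cycle length = 27664

Answer: 27664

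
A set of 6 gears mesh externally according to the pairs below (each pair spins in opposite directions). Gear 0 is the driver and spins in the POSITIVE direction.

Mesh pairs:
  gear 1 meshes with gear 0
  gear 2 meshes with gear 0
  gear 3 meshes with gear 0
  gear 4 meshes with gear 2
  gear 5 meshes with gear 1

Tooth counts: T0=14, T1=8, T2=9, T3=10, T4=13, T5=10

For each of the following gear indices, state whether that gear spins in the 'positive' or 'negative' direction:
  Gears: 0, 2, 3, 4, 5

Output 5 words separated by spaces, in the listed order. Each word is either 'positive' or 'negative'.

Gear 0 (driver): positive (depth 0)
  gear 1: meshes with gear 0 -> depth 1 -> negative (opposite of gear 0)
  gear 2: meshes with gear 0 -> depth 1 -> negative (opposite of gear 0)
  gear 3: meshes with gear 0 -> depth 1 -> negative (opposite of gear 0)
  gear 4: meshes with gear 2 -> depth 2 -> positive (opposite of gear 2)
  gear 5: meshes with gear 1 -> depth 2 -> positive (opposite of gear 1)
Queried indices 0, 2, 3, 4, 5 -> positive, negative, negative, positive, positive

Answer: positive negative negative positive positive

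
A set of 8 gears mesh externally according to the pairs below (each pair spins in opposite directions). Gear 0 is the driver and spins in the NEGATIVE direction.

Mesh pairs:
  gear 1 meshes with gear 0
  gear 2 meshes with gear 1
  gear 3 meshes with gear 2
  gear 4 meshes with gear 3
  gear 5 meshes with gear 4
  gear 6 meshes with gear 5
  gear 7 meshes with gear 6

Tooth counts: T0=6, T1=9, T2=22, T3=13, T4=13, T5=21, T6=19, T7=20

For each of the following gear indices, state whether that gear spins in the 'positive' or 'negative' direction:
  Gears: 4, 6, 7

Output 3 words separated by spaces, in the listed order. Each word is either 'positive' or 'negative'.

Answer: negative negative positive

Derivation:
Gear 0 (driver): negative (depth 0)
  gear 1: meshes with gear 0 -> depth 1 -> positive (opposite of gear 0)
  gear 2: meshes with gear 1 -> depth 2 -> negative (opposite of gear 1)
  gear 3: meshes with gear 2 -> depth 3 -> positive (opposite of gear 2)
  gear 4: meshes with gear 3 -> depth 4 -> negative (opposite of gear 3)
  gear 5: meshes with gear 4 -> depth 5 -> positive (opposite of gear 4)
  gear 6: meshes with gear 5 -> depth 6 -> negative (opposite of gear 5)
  gear 7: meshes with gear 6 -> depth 7 -> positive (opposite of gear 6)
Queried indices 4, 6, 7 -> negative, negative, positive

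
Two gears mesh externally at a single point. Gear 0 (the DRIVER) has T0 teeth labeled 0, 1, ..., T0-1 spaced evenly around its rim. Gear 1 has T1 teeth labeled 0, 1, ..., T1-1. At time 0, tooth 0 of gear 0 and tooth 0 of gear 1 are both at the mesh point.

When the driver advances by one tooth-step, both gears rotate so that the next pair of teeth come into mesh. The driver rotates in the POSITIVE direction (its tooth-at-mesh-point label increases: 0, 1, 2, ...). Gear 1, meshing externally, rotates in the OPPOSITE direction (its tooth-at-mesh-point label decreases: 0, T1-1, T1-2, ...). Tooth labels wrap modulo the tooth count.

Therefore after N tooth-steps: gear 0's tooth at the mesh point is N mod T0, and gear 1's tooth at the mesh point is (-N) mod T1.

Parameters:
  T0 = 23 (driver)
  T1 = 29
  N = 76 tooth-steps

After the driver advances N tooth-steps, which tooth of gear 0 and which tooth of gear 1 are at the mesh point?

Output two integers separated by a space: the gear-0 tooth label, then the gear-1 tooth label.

Answer: 7 11

Derivation:
Gear 0 (driver, T0=23): tooth at mesh = N mod T0
  76 = 3 * 23 + 7, so 76 mod 23 = 7
  gear 0 tooth = 7
Gear 1 (driven, T1=29): tooth at mesh = (-N) mod T1
  76 = 2 * 29 + 18, so 76 mod 29 = 18
  (-76) mod 29 = (-18) mod 29 = 29 - 18 = 11
Mesh after 76 steps: gear-0 tooth 7 meets gear-1 tooth 11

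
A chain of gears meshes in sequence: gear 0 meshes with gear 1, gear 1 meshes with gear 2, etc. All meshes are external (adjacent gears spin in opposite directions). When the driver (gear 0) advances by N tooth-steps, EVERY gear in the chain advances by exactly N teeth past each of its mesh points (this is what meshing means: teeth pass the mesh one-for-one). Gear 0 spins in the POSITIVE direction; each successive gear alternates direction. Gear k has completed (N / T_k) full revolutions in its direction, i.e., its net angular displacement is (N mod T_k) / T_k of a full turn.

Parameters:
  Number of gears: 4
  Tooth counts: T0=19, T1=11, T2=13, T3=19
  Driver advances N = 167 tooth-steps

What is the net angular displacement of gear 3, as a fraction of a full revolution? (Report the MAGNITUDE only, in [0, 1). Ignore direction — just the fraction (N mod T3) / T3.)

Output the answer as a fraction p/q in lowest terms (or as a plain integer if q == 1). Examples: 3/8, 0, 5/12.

Chain of 4 gears, tooth counts: [19, 11, 13, 19]
  gear 0: T0=19, direction=positive, advance = 167 mod 19 = 15 teeth = 15/19 turn
  gear 1: T1=11, direction=negative, advance = 167 mod 11 = 2 teeth = 2/11 turn
  gear 2: T2=13, direction=positive, advance = 167 mod 13 = 11 teeth = 11/13 turn
  gear 3: T3=19, direction=negative, advance = 167 mod 19 = 15 teeth = 15/19 turn
Gear 3: 167 mod 19 = 15
Fraction = 15 / 19 = 15/19 (gcd(15,19)=1) = 15/19

Answer: 15/19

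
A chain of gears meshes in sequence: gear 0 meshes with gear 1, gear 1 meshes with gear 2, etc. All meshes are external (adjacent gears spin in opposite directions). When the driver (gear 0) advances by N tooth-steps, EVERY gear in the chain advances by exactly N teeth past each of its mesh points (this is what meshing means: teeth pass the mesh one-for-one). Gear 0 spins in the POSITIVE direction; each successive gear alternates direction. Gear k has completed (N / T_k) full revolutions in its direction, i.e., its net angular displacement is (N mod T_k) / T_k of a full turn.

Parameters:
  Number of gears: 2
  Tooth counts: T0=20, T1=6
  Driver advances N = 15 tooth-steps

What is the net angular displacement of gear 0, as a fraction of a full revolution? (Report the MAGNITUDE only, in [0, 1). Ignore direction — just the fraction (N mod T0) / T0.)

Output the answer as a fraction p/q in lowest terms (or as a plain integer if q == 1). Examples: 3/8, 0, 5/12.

Answer: 3/4

Derivation:
Chain of 2 gears, tooth counts: [20, 6]
  gear 0: T0=20, direction=positive, advance = 15 mod 20 = 15 teeth = 15/20 turn
  gear 1: T1=6, direction=negative, advance = 15 mod 6 = 3 teeth = 3/6 turn
Gear 0: 15 mod 20 = 15
Fraction = 15 / 20 = 3/4 (gcd(15,20)=5) = 3/4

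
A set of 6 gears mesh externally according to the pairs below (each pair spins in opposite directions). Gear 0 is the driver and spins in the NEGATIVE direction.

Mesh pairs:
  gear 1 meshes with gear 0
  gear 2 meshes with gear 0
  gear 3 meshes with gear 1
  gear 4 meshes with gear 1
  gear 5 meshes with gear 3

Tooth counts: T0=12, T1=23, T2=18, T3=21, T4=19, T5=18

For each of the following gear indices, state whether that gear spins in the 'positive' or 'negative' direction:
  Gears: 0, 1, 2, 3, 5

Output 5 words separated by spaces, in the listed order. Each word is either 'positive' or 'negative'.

Answer: negative positive positive negative positive

Derivation:
Gear 0 (driver): negative (depth 0)
  gear 1: meshes with gear 0 -> depth 1 -> positive (opposite of gear 0)
  gear 2: meshes with gear 0 -> depth 1 -> positive (opposite of gear 0)
  gear 3: meshes with gear 1 -> depth 2 -> negative (opposite of gear 1)
  gear 4: meshes with gear 1 -> depth 2 -> negative (opposite of gear 1)
  gear 5: meshes with gear 3 -> depth 3 -> positive (opposite of gear 3)
Queried indices 0, 1, 2, 3, 5 -> negative, positive, positive, negative, positive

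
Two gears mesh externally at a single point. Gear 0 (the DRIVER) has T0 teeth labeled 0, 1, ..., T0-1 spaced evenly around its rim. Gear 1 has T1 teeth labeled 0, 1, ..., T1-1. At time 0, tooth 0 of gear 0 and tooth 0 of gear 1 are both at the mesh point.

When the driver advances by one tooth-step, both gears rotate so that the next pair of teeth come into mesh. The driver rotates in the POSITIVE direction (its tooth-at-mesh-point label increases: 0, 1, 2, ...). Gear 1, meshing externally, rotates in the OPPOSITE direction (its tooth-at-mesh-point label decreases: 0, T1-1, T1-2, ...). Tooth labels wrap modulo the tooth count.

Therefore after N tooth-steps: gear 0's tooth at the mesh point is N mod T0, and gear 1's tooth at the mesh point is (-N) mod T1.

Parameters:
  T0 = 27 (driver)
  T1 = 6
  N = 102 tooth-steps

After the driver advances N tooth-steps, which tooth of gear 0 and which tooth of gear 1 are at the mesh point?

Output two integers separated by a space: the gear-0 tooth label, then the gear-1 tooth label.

Answer: 21 0

Derivation:
Gear 0 (driver, T0=27): tooth at mesh = N mod T0
  102 = 3 * 27 + 21, so 102 mod 27 = 21
  gear 0 tooth = 21
Gear 1 (driven, T1=6): tooth at mesh = (-N) mod T1
  102 = 17 * 6 + 0, so 102 mod 6 = 0
  (-102) mod 6 = 0
Mesh after 102 steps: gear-0 tooth 21 meets gear-1 tooth 0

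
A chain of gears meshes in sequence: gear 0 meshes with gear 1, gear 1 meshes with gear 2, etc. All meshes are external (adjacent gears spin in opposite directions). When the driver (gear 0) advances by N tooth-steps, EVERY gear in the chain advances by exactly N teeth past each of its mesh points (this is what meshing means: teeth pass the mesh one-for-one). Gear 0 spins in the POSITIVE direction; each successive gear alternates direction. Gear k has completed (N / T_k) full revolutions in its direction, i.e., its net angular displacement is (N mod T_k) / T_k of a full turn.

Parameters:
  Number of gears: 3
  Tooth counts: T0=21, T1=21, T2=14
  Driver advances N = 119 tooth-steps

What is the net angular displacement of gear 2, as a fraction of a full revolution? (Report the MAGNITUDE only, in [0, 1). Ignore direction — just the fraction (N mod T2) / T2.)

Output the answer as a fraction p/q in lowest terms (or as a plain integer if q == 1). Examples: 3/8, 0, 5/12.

Answer: 1/2

Derivation:
Chain of 3 gears, tooth counts: [21, 21, 14]
  gear 0: T0=21, direction=positive, advance = 119 mod 21 = 14 teeth = 14/21 turn
  gear 1: T1=21, direction=negative, advance = 119 mod 21 = 14 teeth = 14/21 turn
  gear 2: T2=14, direction=positive, advance = 119 mod 14 = 7 teeth = 7/14 turn
Gear 2: 119 mod 14 = 7
Fraction = 7 / 14 = 1/2 (gcd(7,14)=7) = 1/2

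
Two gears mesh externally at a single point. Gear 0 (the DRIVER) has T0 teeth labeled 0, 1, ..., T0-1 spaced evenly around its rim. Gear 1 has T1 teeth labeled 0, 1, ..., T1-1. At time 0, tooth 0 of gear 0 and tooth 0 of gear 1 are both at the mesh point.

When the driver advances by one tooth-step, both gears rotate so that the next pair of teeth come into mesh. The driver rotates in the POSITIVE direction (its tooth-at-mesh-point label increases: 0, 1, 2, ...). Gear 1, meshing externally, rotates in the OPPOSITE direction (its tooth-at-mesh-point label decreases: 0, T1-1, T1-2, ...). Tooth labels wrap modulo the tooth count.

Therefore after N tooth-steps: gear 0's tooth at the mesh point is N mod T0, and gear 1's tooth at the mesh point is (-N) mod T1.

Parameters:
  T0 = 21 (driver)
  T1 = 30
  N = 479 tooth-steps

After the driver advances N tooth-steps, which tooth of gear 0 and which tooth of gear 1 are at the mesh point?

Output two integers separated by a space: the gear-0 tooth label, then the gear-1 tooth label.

Answer: 17 1

Derivation:
Gear 0 (driver, T0=21): tooth at mesh = N mod T0
  479 = 22 * 21 + 17, so 479 mod 21 = 17
  gear 0 tooth = 17
Gear 1 (driven, T1=30): tooth at mesh = (-N) mod T1
  479 = 15 * 30 + 29, so 479 mod 30 = 29
  (-479) mod 30 = (-29) mod 30 = 30 - 29 = 1
Mesh after 479 steps: gear-0 tooth 17 meets gear-1 tooth 1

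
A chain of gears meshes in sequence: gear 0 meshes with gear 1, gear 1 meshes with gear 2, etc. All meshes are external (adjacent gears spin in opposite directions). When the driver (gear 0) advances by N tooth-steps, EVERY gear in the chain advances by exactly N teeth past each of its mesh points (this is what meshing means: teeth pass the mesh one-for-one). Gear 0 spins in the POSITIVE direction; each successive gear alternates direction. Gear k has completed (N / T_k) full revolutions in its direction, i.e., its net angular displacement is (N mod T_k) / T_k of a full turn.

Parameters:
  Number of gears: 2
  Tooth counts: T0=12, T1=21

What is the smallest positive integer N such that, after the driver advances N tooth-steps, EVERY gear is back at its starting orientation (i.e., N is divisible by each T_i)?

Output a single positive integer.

Answer: 84

Derivation:
Gear k returns to start when N is a multiple of T_k.
All gears at start simultaneously when N is a common multiple of [12, 21]; the smallest such N is lcm(12, 21).
Start: lcm = T0 = 12
Fold in T1=21: gcd(12, 21) = 3; lcm(12, 21) = 12 * 21 / 3 = 252 / 3 = 84
Full cycle length = 84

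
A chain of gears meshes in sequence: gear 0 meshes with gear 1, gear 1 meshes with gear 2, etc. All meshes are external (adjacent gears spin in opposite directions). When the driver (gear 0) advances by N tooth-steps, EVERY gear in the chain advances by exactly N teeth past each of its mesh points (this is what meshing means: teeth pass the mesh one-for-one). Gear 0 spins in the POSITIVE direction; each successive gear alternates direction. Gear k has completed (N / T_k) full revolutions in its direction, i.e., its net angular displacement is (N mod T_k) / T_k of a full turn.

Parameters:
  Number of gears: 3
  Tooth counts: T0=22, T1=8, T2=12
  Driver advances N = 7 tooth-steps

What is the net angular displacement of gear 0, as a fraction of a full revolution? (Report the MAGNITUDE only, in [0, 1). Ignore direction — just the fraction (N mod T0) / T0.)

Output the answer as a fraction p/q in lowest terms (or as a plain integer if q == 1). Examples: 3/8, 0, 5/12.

Answer: 7/22

Derivation:
Chain of 3 gears, tooth counts: [22, 8, 12]
  gear 0: T0=22, direction=positive, advance = 7 mod 22 = 7 teeth = 7/22 turn
  gear 1: T1=8, direction=negative, advance = 7 mod 8 = 7 teeth = 7/8 turn
  gear 2: T2=12, direction=positive, advance = 7 mod 12 = 7 teeth = 7/12 turn
Gear 0: 7 mod 22 = 7
Fraction = 7 / 22 = 7/22 (gcd(7,22)=1) = 7/22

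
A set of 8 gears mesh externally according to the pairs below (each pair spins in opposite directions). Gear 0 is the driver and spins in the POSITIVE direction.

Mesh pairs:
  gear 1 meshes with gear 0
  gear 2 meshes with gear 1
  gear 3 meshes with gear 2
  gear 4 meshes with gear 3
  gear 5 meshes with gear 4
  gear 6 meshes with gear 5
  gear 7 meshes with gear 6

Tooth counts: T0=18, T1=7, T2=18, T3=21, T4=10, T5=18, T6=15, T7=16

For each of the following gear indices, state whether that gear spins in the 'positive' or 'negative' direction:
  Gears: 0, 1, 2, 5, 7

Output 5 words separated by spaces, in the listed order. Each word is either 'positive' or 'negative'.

Answer: positive negative positive negative negative

Derivation:
Gear 0 (driver): positive (depth 0)
  gear 1: meshes with gear 0 -> depth 1 -> negative (opposite of gear 0)
  gear 2: meshes with gear 1 -> depth 2 -> positive (opposite of gear 1)
  gear 3: meshes with gear 2 -> depth 3 -> negative (opposite of gear 2)
  gear 4: meshes with gear 3 -> depth 4 -> positive (opposite of gear 3)
  gear 5: meshes with gear 4 -> depth 5 -> negative (opposite of gear 4)
  gear 6: meshes with gear 5 -> depth 6 -> positive (opposite of gear 5)
  gear 7: meshes with gear 6 -> depth 7 -> negative (opposite of gear 6)
Queried indices 0, 1, 2, 5, 7 -> positive, negative, positive, negative, negative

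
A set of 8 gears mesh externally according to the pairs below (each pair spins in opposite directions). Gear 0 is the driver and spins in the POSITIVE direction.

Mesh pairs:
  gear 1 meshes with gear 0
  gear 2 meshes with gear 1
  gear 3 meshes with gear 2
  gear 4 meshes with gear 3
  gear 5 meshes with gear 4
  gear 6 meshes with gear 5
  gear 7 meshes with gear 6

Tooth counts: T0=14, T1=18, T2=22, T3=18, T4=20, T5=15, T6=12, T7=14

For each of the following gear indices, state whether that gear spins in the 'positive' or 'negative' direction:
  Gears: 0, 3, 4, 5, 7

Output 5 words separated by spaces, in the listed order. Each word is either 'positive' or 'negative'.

Gear 0 (driver): positive (depth 0)
  gear 1: meshes with gear 0 -> depth 1 -> negative (opposite of gear 0)
  gear 2: meshes with gear 1 -> depth 2 -> positive (opposite of gear 1)
  gear 3: meshes with gear 2 -> depth 3 -> negative (opposite of gear 2)
  gear 4: meshes with gear 3 -> depth 4 -> positive (opposite of gear 3)
  gear 5: meshes with gear 4 -> depth 5 -> negative (opposite of gear 4)
  gear 6: meshes with gear 5 -> depth 6 -> positive (opposite of gear 5)
  gear 7: meshes with gear 6 -> depth 7 -> negative (opposite of gear 6)
Queried indices 0, 3, 4, 5, 7 -> positive, negative, positive, negative, negative

Answer: positive negative positive negative negative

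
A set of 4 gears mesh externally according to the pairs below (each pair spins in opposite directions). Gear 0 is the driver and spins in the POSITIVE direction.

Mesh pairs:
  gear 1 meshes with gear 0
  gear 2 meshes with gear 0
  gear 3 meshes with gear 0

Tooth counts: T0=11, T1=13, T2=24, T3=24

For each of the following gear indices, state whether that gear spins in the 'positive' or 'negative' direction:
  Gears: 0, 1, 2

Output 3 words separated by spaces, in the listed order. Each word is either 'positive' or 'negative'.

Gear 0 (driver): positive (depth 0)
  gear 1: meshes with gear 0 -> depth 1 -> negative (opposite of gear 0)
  gear 2: meshes with gear 0 -> depth 1 -> negative (opposite of gear 0)
  gear 3: meshes with gear 0 -> depth 1 -> negative (opposite of gear 0)
Queried indices 0, 1, 2 -> positive, negative, negative

Answer: positive negative negative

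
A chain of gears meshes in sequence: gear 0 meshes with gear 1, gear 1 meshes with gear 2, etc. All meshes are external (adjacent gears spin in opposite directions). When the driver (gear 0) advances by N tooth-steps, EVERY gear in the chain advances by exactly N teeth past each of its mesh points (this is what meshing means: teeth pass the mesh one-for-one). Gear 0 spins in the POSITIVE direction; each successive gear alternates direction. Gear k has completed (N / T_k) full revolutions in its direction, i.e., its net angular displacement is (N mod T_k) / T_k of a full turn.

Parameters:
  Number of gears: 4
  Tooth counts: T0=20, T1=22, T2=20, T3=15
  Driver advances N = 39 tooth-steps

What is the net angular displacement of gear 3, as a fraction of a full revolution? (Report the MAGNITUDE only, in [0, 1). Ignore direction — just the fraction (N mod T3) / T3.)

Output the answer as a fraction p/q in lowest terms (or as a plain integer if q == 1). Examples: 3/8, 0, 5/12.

Chain of 4 gears, tooth counts: [20, 22, 20, 15]
  gear 0: T0=20, direction=positive, advance = 39 mod 20 = 19 teeth = 19/20 turn
  gear 1: T1=22, direction=negative, advance = 39 mod 22 = 17 teeth = 17/22 turn
  gear 2: T2=20, direction=positive, advance = 39 mod 20 = 19 teeth = 19/20 turn
  gear 3: T3=15, direction=negative, advance = 39 mod 15 = 9 teeth = 9/15 turn
Gear 3: 39 mod 15 = 9
Fraction = 9 / 15 = 3/5 (gcd(9,15)=3) = 3/5

Answer: 3/5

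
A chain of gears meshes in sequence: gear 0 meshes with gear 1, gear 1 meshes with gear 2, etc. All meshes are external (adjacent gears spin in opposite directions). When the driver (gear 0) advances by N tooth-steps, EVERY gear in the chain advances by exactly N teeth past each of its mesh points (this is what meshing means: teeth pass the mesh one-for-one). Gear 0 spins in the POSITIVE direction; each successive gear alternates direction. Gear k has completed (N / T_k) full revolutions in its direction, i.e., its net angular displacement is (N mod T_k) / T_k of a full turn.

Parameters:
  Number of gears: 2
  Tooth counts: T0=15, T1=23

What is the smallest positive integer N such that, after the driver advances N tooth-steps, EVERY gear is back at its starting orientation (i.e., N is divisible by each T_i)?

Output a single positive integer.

Gear k returns to start when N is a multiple of T_k.
All gears at start simultaneously when N is a common multiple of [15, 23]; the smallest such N is lcm(15, 23).
Start: lcm = T0 = 15
Fold in T1=23: gcd(15, 23) = 1; lcm(15, 23) = 15 * 23 / 1 = 345 / 1 = 345
Full cycle length = 345

Answer: 345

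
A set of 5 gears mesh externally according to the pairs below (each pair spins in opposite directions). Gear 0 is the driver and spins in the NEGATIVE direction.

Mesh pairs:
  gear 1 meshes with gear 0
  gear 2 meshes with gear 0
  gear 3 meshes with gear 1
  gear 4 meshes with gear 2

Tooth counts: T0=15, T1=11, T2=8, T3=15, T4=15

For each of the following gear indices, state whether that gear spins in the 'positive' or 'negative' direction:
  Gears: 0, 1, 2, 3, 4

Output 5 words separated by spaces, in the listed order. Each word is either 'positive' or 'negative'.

Gear 0 (driver): negative (depth 0)
  gear 1: meshes with gear 0 -> depth 1 -> positive (opposite of gear 0)
  gear 2: meshes with gear 0 -> depth 1 -> positive (opposite of gear 0)
  gear 3: meshes with gear 1 -> depth 2 -> negative (opposite of gear 1)
  gear 4: meshes with gear 2 -> depth 2 -> negative (opposite of gear 2)
Queried indices 0, 1, 2, 3, 4 -> negative, positive, positive, negative, negative

Answer: negative positive positive negative negative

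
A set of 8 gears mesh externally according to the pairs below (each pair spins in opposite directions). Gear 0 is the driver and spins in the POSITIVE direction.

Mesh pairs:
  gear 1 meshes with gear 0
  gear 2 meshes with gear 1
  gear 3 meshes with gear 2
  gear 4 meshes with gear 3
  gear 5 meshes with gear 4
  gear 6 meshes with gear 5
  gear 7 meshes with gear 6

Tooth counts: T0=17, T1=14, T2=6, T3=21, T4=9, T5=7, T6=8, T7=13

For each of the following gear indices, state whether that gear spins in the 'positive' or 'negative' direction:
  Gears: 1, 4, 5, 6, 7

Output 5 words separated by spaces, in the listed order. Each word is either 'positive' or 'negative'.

Answer: negative positive negative positive negative

Derivation:
Gear 0 (driver): positive (depth 0)
  gear 1: meshes with gear 0 -> depth 1 -> negative (opposite of gear 0)
  gear 2: meshes with gear 1 -> depth 2 -> positive (opposite of gear 1)
  gear 3: meshes with gear 2 -> depth 3 -> negative (opposite of gear 2)
  gear 4: meshes with gear 3 -> depth 4 -> positive (opposite of gear 3)
  gear 5: meshes with gear 4 -> depth 5 -> negative (opposite of gear 4)
  gear 6: meshes with gear 5 -> depth 6 -> positive (opposite of gear 5)
  gear 7: meshes with gear 6 -> depth 7 -> negative (opposite of gear 6)
Queried indices 1, 4, 5, 6, 7 -> negative, positive, negative, positive, negative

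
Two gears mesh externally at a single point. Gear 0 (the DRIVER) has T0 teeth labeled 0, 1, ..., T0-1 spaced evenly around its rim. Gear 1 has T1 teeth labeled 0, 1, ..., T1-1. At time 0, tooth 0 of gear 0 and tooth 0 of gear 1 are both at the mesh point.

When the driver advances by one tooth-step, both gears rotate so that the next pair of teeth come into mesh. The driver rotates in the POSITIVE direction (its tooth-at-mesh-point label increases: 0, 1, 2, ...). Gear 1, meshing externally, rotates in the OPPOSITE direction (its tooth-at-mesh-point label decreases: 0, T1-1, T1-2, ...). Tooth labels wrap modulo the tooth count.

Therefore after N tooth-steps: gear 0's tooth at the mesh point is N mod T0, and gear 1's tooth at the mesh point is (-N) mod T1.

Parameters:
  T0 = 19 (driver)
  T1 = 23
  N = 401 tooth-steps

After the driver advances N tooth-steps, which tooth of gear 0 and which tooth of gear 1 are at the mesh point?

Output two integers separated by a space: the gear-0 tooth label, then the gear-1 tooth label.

Gear 0 (driver, T0=19): tooth at mesh = N mod T0
  401 = 21 * 19 + 2, so 401 mod 19 = 2
  gear 0 tooth = 2
Gear 1 (driven, T1=23): tooth at mesh = (-N) mod T1
  401 = 17 * 23 + 10, so 401 mod 23 = 10
  (-401) mod 23 = (-10) mod 23 = 23 - 10 = 13
Mesh after 401 steps: gear-0 tooth 2 meets gear-1 tooth 13

Answer: 2 13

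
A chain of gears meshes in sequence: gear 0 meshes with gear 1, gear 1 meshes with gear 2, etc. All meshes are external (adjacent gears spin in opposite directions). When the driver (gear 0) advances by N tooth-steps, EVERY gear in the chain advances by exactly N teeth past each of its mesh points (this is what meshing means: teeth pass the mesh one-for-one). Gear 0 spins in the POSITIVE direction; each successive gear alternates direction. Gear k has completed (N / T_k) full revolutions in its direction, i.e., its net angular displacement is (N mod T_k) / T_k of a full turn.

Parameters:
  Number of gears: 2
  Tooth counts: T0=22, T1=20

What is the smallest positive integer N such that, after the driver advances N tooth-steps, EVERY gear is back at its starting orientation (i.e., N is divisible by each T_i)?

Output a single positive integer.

Gear k returns to start when N is a multiple of T_k.
All gears at start simultaneously when N is a common multiple of [22, 20]; the smallest such N is lcm(22, 20).
Start: lcm = T0 = 22
Fold in T1=20: gcd(22, 20) = 2; lcm(22, 20) = 22 * 20 / 2 = 440 / 2 = 220
Full cycle length = 220

Answer: 220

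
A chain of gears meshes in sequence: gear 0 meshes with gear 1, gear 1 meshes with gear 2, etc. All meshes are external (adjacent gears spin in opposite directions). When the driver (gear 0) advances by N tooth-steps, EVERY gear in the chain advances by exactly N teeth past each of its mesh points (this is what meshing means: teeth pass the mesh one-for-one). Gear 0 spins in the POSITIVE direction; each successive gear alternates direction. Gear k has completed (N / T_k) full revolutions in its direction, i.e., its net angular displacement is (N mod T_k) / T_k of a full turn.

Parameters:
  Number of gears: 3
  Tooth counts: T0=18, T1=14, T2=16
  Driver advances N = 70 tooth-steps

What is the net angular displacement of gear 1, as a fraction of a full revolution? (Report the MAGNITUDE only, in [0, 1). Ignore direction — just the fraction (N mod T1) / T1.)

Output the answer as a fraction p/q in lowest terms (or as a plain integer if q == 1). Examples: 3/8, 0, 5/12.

Answer: 0

Derivation:
Chain of 3 gears, tooth counts: [18, 14, 16]
  gear 0: T0=18, direction=positive, advance = 70 mod 18 = 16 teeth = 16/18 turn
  gear 1: T1=14, direction=negative, advance = 70 mod 14 = 0 teeth = 0/14 turn
  gear 2: T2=16, direction=positive, advance = 70 mod 16 = 6 teeth = 6/16 turn
Gear 1: 70 mod 14 = 0
Fraction = 0 / 14 = 0/1 (gcd(0,14)=14) = 0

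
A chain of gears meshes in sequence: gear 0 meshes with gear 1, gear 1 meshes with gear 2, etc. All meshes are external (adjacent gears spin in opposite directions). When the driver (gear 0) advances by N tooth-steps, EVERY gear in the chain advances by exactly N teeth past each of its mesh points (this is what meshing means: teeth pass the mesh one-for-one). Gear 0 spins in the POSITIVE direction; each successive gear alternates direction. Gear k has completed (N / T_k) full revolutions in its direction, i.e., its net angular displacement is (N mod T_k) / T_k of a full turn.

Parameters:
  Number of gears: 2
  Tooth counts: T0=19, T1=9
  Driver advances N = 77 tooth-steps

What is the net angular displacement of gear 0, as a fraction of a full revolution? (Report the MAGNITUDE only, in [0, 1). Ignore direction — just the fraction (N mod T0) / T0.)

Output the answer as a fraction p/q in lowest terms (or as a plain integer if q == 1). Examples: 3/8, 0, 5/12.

Chain of 2 gears, tooth counts: [19, 9]
  gear 0: T0=19, direction=positive, advance = 77 mod 19 = 1 teeth = 1/19 turn
  gear 1: T1=9, direction=negative, advance = 77 mod 9 = 5 teeth = 5/9 turn
Gear 0: 77 mod 19 = 1
Fraction = 1 / 19 = 1/19 (gcd(1,19)=1) = 1/19

Answer: 1/19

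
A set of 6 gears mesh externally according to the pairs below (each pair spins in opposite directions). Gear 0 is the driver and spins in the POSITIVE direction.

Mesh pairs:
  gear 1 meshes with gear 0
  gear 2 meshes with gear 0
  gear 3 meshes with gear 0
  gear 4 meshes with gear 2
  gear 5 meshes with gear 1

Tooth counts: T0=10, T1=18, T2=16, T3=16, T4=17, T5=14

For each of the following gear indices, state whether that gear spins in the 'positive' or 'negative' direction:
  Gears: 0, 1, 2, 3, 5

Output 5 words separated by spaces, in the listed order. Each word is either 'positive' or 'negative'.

Gear 0 (driver): positive (depth 0)
  gear 1: meshes with gear 0 -> depth 1 -> negative (opposite of gear 0)
  gear 2: meshes with gear 0 -> depth 1 -> negative (opposite of gear 0)
  gear 3: meshes with gear 0 -> depth 1 -> negative (opposite of gear 0)
  gear 4: meshes with gear 2 -> depth 2 -> positive (opposite of gear 2)
  gear 5: meshes with gear 1 -> depth 2 -> positive (opposite of gear 1)
Queried indices 0, 1, 2, 3, 5 -> positive, negative, negative, negative, positive

Answer: positive negative negative negative positive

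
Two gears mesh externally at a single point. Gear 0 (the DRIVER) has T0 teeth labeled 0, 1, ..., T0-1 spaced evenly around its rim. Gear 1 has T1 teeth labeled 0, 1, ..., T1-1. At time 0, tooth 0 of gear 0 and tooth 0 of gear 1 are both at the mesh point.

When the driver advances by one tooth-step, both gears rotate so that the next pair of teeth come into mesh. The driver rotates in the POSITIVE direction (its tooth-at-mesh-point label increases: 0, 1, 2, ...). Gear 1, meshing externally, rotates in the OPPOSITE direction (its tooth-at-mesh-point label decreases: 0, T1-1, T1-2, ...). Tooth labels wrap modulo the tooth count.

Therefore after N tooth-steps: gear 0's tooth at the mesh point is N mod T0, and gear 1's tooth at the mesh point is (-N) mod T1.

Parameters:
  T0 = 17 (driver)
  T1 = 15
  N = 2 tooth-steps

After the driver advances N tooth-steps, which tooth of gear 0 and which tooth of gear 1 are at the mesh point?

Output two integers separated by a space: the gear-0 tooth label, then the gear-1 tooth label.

Gear 0 (driver, T0=17): tooth at mesh = N mod T0
  2 = 0 * 17 + 2, so 2 mod 17 = 2
  gear 0 tooth = 2
Gear 1 (driven, T1=15): tooth at mesh = (-N) mod T1
  2 = 0 * 15 + 2, so 2 mod 15 = 2
  (-2) mod 15 = (-2) mod 15 = 15 - 2 = 13
Mesh after 2 steps: gear-0 tooth 2 meets gear-1 tooth 13

Answer: 2 13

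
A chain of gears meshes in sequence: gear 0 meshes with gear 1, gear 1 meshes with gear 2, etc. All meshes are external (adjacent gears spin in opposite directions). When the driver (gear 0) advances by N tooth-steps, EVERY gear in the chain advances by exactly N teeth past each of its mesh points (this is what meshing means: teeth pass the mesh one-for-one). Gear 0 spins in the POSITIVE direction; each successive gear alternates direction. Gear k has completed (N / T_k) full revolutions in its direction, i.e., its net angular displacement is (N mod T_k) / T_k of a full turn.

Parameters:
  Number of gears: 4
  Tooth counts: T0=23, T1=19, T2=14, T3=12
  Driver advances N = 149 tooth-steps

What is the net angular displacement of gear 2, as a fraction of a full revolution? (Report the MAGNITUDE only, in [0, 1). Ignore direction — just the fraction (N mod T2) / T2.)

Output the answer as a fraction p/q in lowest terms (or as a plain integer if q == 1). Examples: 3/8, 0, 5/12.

Chain of 4 gears, tooth counts: [23, 19, 14, 12]
  gear 0: T0=23, direction=positive, advance = 149 mod 23 = 11 teeth = 11/23 turn
  gear 1: T1=19, direction=negative, advance = 149 mod 19 = 16 teeth = 16/19 turn
  gear 2: T2=14, direction=positive, advance = 149 mod 14 = 9 teeth = 9/14 turn
  gear 3: T3=12, direction=negative, advance = 149 mod 12 = 5 teeth = 5/12 turn
Gear 2: 149 mod 14 = 9
Fraction = 9 / 14 = 9/14 (gcd(9,14)=1) = 9/14

Answer: 9/14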